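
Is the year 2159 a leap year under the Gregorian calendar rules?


Gregorian leap year rule: divisible by 4, but not by 100, unless also by 400.
2159 is not divisible by 4 -> not a leap year

No


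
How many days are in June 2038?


June 2038

30 days


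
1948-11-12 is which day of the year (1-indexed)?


Date: November 12, 1948
Days in months 1 through 10: 305
Plus 12 days in November

Day of year: 317


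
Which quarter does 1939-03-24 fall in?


Month: March (month 3)
Q1: Jan-Mar, Q2: Apr-Jun, Q3: Jul-Sep, Q4: Oct-Dec

Q1


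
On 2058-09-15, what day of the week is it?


Date: September 15, 2058
Anchor: Jan 1, 2058. With p = 2058 - 1 = 2057: (p + p//4 - p//100 + p//400) mod 7 = (2057 + 514 - 20 + 5) mod 7 = 2556 mod 7 = 1 -> Tuesday (Mon=0 ... Sun=6)
Days before September (Jan-Aug): 243; offset = 243 + 15 - 1 = 257
Weekday index = (1 + 257) mod 7 = 6

Day of the week: Sunday


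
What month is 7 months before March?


March is month 3
3 - 7 = -4; wrap: -4 + 12 = 8

August


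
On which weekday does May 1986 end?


May 1986 has 31 days
Anchor: Jan 1, 1986. With p = 1986 - 1 = 1985: (p + p//4 - p//100 + p//400) mod 7 = (1985 + 496 - 19 + 4) mod 7 = 2466 mod 7 = 2 -> Wednesday (Mon=0 ... Sun=6)
Days before May (Jan-Apr): 120; May 1 index = (2 + 120) mod 7 = 3 -> Thursday
Last day offset: 31 - 1 = 30 days
Weekday index = (3 + 30) mod 7 = 5

Saturday, May 31


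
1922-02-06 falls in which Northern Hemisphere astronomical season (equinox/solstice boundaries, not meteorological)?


Date: February 6
Astronomical Winter (approx.; exact equinox/solstice day varies by year): December 21 to March 19
February 6 falls within the Winter window

Winter


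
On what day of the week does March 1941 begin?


Target: March 1, 1941
Anchor: Jan 1, 1941. With p = 1941 - 1 = 1940: (p + p//4 - p//100 + p//400) mod 7 = (1940 + 485 - 19 + 4) mod 7 = 2410 mod 7 = 2 -> Wednesday (Mon=0 ... Sun=6)
Days before March (Jan-Feb): 59 days
Weekday index = (2 + 59) mod 7 = 5

Saturday


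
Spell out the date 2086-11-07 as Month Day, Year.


ISO 2086-11-07 parses as year=2086, month=11, day=07
Month 11 -> November

November 7, 2086


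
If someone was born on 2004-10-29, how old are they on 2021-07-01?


Birth: 2004-10-29
Reference: 2021-07-01
Year difference: 2021 - 2004 = 17
Birthday not yet reached in 2021, subtract 1

16 years old


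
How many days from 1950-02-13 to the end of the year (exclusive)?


Day of year: 44 of 365
Remaining = 365 - 44

321 days


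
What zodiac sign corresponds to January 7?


Date: January 7
Conventional tropical zodiac dates: Capricorn from December 22 onward; Aquarius starts January 20
January 7 falls within the Capricorn range

Capricorn


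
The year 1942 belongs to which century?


Century = (year - 1) // 100 + 1
= (1942 - 1) // 100 + 1
= 1941 // 100 + 1
= 19 + 1

20th century


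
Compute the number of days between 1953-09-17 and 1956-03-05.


From 1953-09-17 to 1956-03-05
1953-09-17: days before September = 31 + 28 + 31 + 30 + 31 + 30 + 31 + 31 = 243 (1953 is not a leap year); day of year = 243 + 17 = 260
1956-03-05: days before March = 31 + 29 = 60 (1956 is a leap year); day of year = 60 + 5 = 65
Rest of 1953: 365 - 260 = 105
Full years 1954 (365), 1955 (365): 730
Total = 105 + 730 + 65 = 900

900 days


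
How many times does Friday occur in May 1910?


May 1910 has 31 days
Anchor: Jan 1, 1910. With p = 1910 - 1 = 1909: (p + p//4 - p//100 + p//400) mod 7 = (1909 + 477 - 19 + 4) mod 7 = 2371 mod 7 = 5 -> Saturday (Mon=0 ... Sun=6)
Days before May (Jan-Apr): 120; May 1 index = (5 + 120) mod 7 = 6 -> Sunday
First Friday is May 6
Fridays: 6, 13, 20, 27

4 Fridays


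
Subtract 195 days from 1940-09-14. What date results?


Start: 1940-09-14, subtract 195 days
Back 14 days from September 14 reaches August 31, 1940 -> 181 left
August 1940 has 31 days -> back to July 31, 1940 -> 150 left
July 1940 has 31 days -> back to June 30, 1940 -> 119 left
June 1940 has 30 days -> back to May 31, 1940 -> 89 left
May 1940 has 31 days -> back to April 30, 1940 -> 58 left
April 1940 has 30 days -> back to March 31, 1940 -> 28 left
March 1940: 31 - 28 = 3 -> lands on March 3

Result: 1940-03-03


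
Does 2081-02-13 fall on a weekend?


Anchor: Jan 1, 2081. With p = 2081 - 1 = 2080: (p + p//4 - p//100 + p//400) mod 7 = (2080 + 520 - 20 + 5) mod 7 = 2585 mod 7 = 2 -> Wednesday (Mon=0 ... Sun=6)
Day of year: 44; offset = 43
Weekday index = (2 + 43) mod 7 = 3 -> Thursday
Weekend days: Saturday, Sunday

No


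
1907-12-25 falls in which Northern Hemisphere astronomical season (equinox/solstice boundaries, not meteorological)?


Date: December 25
Astronomical Winter (approx.; exact equinox/solstice day varies by year): December 21 to March 19
December 25 falls within the Winter window

Winter


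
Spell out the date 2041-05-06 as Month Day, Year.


ISO 2041-05-06 parses as year=2041, month=05, day=06
Month 5 -> May

May 6, 2041


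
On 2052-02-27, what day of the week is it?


Date: February 27, 2052
Anchor: Jan 1, 2052. With p = 2052 - 1 = 2051: (p + p//4 - p//100 + p//400) mod 7 = (2051 + 512 - 20 + 5) mod 7 = 2548 mod 7 = 0 -> Monday (Mon=0 ... Sun=6)
Days before February (Jan): 31; offset = 31 + 27 - 1 = 57
Weekday index = (0 + 57) mod 7 = 1

Day of the week: Tuesday


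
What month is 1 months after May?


May is month 5
5 + 1 = 6

June


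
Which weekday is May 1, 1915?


Target: May 1, 1915
Anchor: Jan 1, 1915. With p = 1915 - 1 = 1914: (p + p//4 - p//100 + p//400) mod 7 = (1914 + 478 - 19 + 4) mod 7 = 2377 mod 7 = 4 -> Friday (Mon=0 ... Sun=6)
Days before May (Jan-Apr): 120 days
Weekday index = (4 + 120) mod 7 = 5

Saturday


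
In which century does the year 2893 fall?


Century = (year - 1) // 100 + 1
= (2893 - 1) // 100 + 1
= 2892 // 100 + 1
= 28 + 1

29th century


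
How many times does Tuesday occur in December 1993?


December 1993 has 31 days
Anchor: Jan 1, 1993. With p = 1993 - 1 = 1992: (p + p//4 - p//100 + p//400) mod 7 = (1992 + 498 - 19 + 4) mod 7 = 2475 mod 7 = 4 -> Friday (Mon=0 ... Sun=6)
Days before December (Jan-Nov): 334; December 1 index = (4 + 334) mod 7 = 2 -> Wednesday
First Tuesday is December 7
Tuesdays: 7, 14, 21, 28

4 Tuesdays


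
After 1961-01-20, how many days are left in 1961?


Day of year: 20 of 365
Remaining = 365 - 20

345 days


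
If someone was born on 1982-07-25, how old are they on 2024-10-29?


Birth: 1982-07-25
Reference: 2024-10-29
Year difference: 2024 - 1982 = 42

42 years old


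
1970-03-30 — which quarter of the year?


Month: March (month 3)
Q1: Jan-Mar, Q2: Apr-Jun, Q3: Jul-Sep, Q4: Oct-Dec

Q1


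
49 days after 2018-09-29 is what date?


Start: 2018-09-29, add 49 days
September 2018 has 30 days: 30 - 29 = 1 day to September 30 -> 48 left
October 2018 has 31 days -> 17 left
November 2018: 17 <= 30 -> lands on November 17

Result: 2018-11-17


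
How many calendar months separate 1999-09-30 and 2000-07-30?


From September 1999 to July 2000
1 year * 12 = 12 months, minus 2 months = 10

10 months


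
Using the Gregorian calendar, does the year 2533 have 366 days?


Gregorian leap year rule: divisible by 4, but not by 100, unless also by 400.
2533 is not divisible by 4 -> not a leap year

No


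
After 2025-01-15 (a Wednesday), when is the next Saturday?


Current: Wednesday
Target: Saturday
Days ahead: 3

Next Saturday: 2025-01-18


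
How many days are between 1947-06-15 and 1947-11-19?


From 1947-06-15 to 1947-11-19
1947-06-15: days before June = 31 + 28 + 31 + 30 + 31 = 151 (1947 is not a leap year); day of year = 151 + 15 = 166
1947-11-19: days before November = 31 + 28 + 31 + 30 + 31 + 30 + 31 + 31 + 30 + 31 = 304 (1947 is not a leap year); day of year = 304 + 19 = 323
Same year: 323 - 166 = 157

157 days


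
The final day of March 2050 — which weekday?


March 2050 has 31 days
Anchor: Jan 1, 2050. With p = 2050 - 1 = 2049: (p + p//4 - p//100 + p//400) mod 7 = (2049 + 512 - 20 + 5) mod 7 = 2546 mod 7 = 5 -> Saturday (Mon=0 ... Sun=6)
Days before March (Jan-Feb): 59; March 1 index = (5 + 59) mod 7 = 1 -> Tuesday
Last day offset: 31 - 1 = 30 days
Weekday index = (1 + 30) mod 7 = 3

Thursday, March 31


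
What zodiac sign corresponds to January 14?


Date: January 14
Conventional tropical zodiac dates: Capricorn from December 22 onward; Aquarius starts January 20
January 14 falls within the Capricorn range

Capricorn


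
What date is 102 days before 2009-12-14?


Start: 2009-12-14, subtract 102 days
Back 14 days from December 14 reaches November 30, 2009 -> 88 left
November 2009 has 30 days -> back to October 31, 2009 -> 58 left
October 2009 has 31 days -> back to September 30, 2009 -> 27 left
September 2009: 30 - 27 = 3 -> lands on September 3

Result: 2009-09-03


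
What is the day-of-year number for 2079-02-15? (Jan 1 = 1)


Date: February 15, 2079
Days in months 1 through 1: 31
Plus 15 days in February

Day of year: 46


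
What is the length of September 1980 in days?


September 1980

30 days


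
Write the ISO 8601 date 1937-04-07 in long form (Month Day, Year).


ISO 1937-04-07 parses as year=1937, month=04, day=07
Month 4 -> April

April 7, 1937


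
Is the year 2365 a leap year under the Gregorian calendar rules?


Gregorian leap year rule: divisible by 4, but not by 100, unless also by 400.
2365 is not divisible by 4 -> not a leap year

No


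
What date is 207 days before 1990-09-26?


Start: 1990-09-26, subtract 207 days
Back 26 days from September 26 reaches August 31, 1990 -> 181 left
August 1990 has 31 days -> back to July 31, 1990 -> 150 left
July 1990 has 31 days -> back to June 30, 1990 -> 119 left
June 1990 has 30 days -> back to May 31, 1990 -> 89 left
May 1990 has 31 days -> back to April 30, 1990 -> 58 left
April 1990 has 30 days -> back to March 31, 1990 -> 28 left
March 1990: 31 - 28 = 3 -> lands on March 3

Result: 1990-03-03


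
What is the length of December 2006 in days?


December 2006

31 days


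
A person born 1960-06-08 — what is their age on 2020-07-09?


Birth: 1960-06-08
Reference: 2020-07-09
Year difference: 2020 - 1960 = 60

60 years old


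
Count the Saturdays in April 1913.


April 1913 has 30 days
Anchor: Jan 1, 1913. With p = 1913 - 1 = 1912: (p + p//4 - p//100 + p//400) mod 7 = (1912 + 478 - 19 + 4) mod 7 = 2375 mod 7 = 2 -> Wednesday (Mon=0 ... Sun=6)
Days before April (Jan-Mar): 90; April 1 index = (2 + 90) mod 7 = 1 -> Tuesday
First Saturday is April 5
Saturdays: 5, 12, 19, 26

4 Saturdays


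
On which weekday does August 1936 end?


August 1936 has 31 days
Anchor: Jan 1, 1936. With p = 1936 - 1 = 1935: (p + p//4 - p//100 + p//400) mod 7 = (1935 + 483 - 19 + 4) mod 7 = 2403 mod 7 = 2 -> Wednesday (Mon=0 ... Sun=6)
Days before August (Jan-Jul): 213; August 1 index = (2 + 213) mod 7 = 5 -> Saturday
Last day offset: 31 - 1 = 30 days
Weekday index = (5 + 30) mod 7 = 0

Monday, August 31


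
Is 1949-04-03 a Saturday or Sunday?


Anchor: Jan 1, 1949. With p = 1949 - 1 = 1948: (p + p//4 - p//100 + p//400) mod 7 = (1948 + 487 - 19 + 4) mod 7 = 2420 mod 7 = 5 -> Saturday (Mon=0 ... Sun=6)
Day of year: 93; offset = 92
Weekday index = (5 + 92) mod 7 = 6 -> Sunday
Weekend days: Saturday, Sunday

Yes


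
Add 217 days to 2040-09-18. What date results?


Start: 2040-09-18, add 217 days
September 2040 has 30 days: 30 - 18 = 12 days to September 30 -> 205 left
October 2040 has 31 days -> 174 left
November 2040 has 30 days -> 144 left
December 2040 has 31 days -> 113 left
January 2041 has 31 days -> 82 left
February 2041 has 28 days -> 54 left
March 2041 has 31 days -> 23 left
April 2041: 23 <= 30 -> lands on April 23

Result: 2041-04-23


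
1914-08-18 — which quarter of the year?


Month: August (month 8)
Q1: Jan-Mar, Q2: Apr-Jun, Q3: Jul-Sep, Q4: Oct-Dec

Q3


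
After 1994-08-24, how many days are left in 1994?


Day of year: 236 of 365
Remaining = 365 - 236

129 days


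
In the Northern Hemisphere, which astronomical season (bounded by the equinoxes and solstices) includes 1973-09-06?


Date: September 6
Astronomical Summer (approx.; exact equinox/solstice day varies by year): June 21 to September 21
September 6 falls within the Summer window

Summer


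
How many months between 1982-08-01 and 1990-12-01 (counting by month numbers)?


From August 1982 to December 1990
8 years * 12 = 96 months, plus 4 months = 100

100 months


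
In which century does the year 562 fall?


Century = (year - 1) // 100 + 1
= (562 - 1) // 100 + 1
= 561 // 100 + 1
= 5 + 1

6th century


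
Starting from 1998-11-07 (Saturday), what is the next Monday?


Current: Saturday
Target: Monday
Days ahead: 2

Next Monday: 1998-11-09


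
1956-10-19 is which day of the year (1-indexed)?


Date: October 19, 1956
Days in months 1 through 9: 274
Plus 19 days in October

Day of year: 293


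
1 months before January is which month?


January is month 1
1 - 1 = 0; wrap: 0 + 12 = 12

December


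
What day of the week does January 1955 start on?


Target: January 1, 1955
Anchor: Jan 1, 1955. With p = 1955 - 1 = 1954: (p + p//4 - p//100 + p//400) mod 7 = (1954 + 488 - 19 + 4) mod 7 = 2427 mod 7 = 5 -> Saturday (Mon=0 ... Sun=6)
Offset from anchor: 0 days
Weekday index = (5 + 0) mod 7 = 5

Saturday


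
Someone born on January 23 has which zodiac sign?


Date: January 23
Conventional tropical zodiac dates: Aquarius from January 20 onward; Pisces starts February 19
January 23 falls within the Aquarius range

Aquarius


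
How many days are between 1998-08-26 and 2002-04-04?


From 1998-08-26 to 2002-04-04
1998-08-26: days before August = 31 + 28 + 31 + 30 + 31 + 30 + 31 = 212 (1998 is not a leap year); day of year = 212 + 26 = 238
2002-04-04: days before April = 31 + 28 + 31 = 90 (2002 is not a leap year); day of year = 90 + 4 = 94
Rest of 1998: 365 - 238 = 127
Full years 1999 (365), 2000 (366), 2001 (365): 1096
Total = 127 + 1096 + 94 = 1317

1317 days


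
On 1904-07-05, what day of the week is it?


Date: July 5, 1904
Anchor: Jan 1, 1904. With p = 1904 - 1 = 1903: (p + p//4 - p//100 + p//400) mod 7 = (1903 + 475 - 19 + 4) mod 7 = 2363 mod 7 = 4 -> Friday (Mon=0 ... Sun=6)
Days before July (Jan-Jun): 182; offset = 182 + 5 - 1 = 186
Weekday index = (4 + 186) mod 7 = 1

Day of the week: Tuesday


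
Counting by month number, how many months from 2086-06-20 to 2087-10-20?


From June 2086 to October 2087
1 year * 12 = 12 months, plus 4 months = 16

16 months


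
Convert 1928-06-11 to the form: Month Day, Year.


ISO 1928-06-11 parses as year=1928, month=06, day=11
Month 6 -> June

June 11, 1928


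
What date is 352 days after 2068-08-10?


Start: 2068-08-10, add 352 days
August 2068 has 31 days: 31 - 10 = 21 days to August 31 -> 331 left
September 2068 has 30 days -> 301 left
October 2068 has 31 days -> 270 left
November 2068 has 30 days -> 240 left
December 2068 has 31 days -> 209 left
January 2069 has 31 days -> 178 left
February 2069 has 28 days -> 150 left
March 2069 has 31 days -> 119 left
April 2069 has 30 days -> 89 left
May 2069 has 31 days -> 58 left
June 2069 has 30 days -> 28 left
July 2069: 28 <= 31 -> lands on July 28

Result: 2069-07-28


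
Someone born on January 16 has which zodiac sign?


Date: January 16
Conventional tropical zodiac dates: Capricorn from December 22 onward; Aquarius starts January 20
January 16 falls within the Capricorn range

Capricorn


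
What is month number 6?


Month 6 of 12

June


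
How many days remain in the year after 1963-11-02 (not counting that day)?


Day of year: 306 of 365
Remaining = 365 - 306

59 days


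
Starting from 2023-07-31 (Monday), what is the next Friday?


Current: Monday
Target: Friday
Days ahead: 4

Next Friday: 2023-08-04


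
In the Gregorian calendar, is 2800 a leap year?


Gregorian leap year rule: divisible by 4, but not by 100, unless also by 400.
2800 is divisible by 400 -> leap year

Yes


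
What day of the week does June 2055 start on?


Target: June 1, 2055
Anchor: Jan 1, 2055. With p = 2055 - 1 = 2054: (p + p//4 - p//100 + p//400) mod 7 = (2054 + 513 - 20 + 5) mod 7 = 2552 mod 7 = 4 -> Friday (Mon=0 ... Sun=6)
Days before June (Jan-May): 151 days
Weekday index = (4 + 151) mod 7 = 1

Tuesday


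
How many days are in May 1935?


May 1935

31 days


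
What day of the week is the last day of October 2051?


October 2051 has 31 days
Anchor: Jan 1, 2051. With p = 2051 - 1 = 2050: (p + p//4 - p//100 + p//400) mod 7 = (2050 + 512 - 20 + 5) mod 7 = 2547 mod 7 = 6 -> Sunday (Mon=0 ... Sun=6)
Days before October (Jan-Sep): 273; October 1 index = (6 + 273) mod 7 = 6 -> Sunday
Last day offset: 31 - 1 = 30 days
Weekday index = (6 + 30) mod 7 = 1

Tuesday, October 31


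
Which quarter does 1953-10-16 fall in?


Month: October (month 10)
Q1: Jan-Mar, Q2: Apr-Jun, Q3: Jul-Sep, Q4: Oct-Dec

Q4


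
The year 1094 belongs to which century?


Century = (year - 1) // 100 + 1
= (1094 - 1) // 100 + 1
= 1093 // 100 + 1
= 10 + 1

11th century


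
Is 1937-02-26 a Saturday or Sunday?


Anchor: Jan 1, 1937. With p = 1937 - 1 = 1936: (p + p//4 - p//100 + p//400) mod 7 = (1936 + 484 - 19 + 4) mod 7 = 2405 mod 7 = 4 -> Friday (Mon=0 ... Sun=6)
Day of year: 57; offset = 56
Weekday index = (4 + 56) mod 7 = 4 -> Friday
Weekend days: Saturday, Sunday

No


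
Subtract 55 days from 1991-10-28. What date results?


Start: 1991-10-28, subtract 55 days
Back 28 days from October 28 reaches September 30, 1991 -> 27 left
September 1991: 30 - 27 = 3 -> lands on September 3

Result: 1991-09-03


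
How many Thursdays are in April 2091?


April 2091 has 30 days
Anchor: Jan 1, 2091. With p = 2091 - 1 = 2090: (p + p//4 - p//100 + p//400) mod 7 = (2090 + 522 - 20 + 5) mod 7 = 2597 mod 7 = 0 -> Monday (Mon=0 ... Sun=6)
Days before April (Jan-Mar): 90; April 1 index = (0 + 90) mod 7 = 6 -> Sunday
First Thursday is April 5
Thursdays: 5, 12, 19, 26

4 Thursdays


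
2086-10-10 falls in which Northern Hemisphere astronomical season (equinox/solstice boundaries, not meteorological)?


Date: October 10
Astronomical Autumn (approx.; exact equinox/solstice day varies by year): September 22 to December 20
October 10 falls within the Autumn window

Autumn


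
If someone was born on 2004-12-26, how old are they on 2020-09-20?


Birth: 2004-12-26
Reference: 2020-09-20
Year difference: 2020 - 2004 = 16
Birthday not yet reached in 2020, subtract 1

15 years old


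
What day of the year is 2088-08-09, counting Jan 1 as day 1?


Date: August 9, 2088
Days in months 1 through 7: 213
Plus 9 days in August

Day of year: 222


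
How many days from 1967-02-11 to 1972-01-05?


From 1967-02-11 to 1972-01-05
1967-02-11: days before February = 31; day of year = 31 + 11 = 42
1972-01-05: day of year = 5
Rest of 1967: 365 - 42 = 323
Full years 1968 (366), 1969 (365), 1970 (365), 1971 (365): 1461
Total = 323 + 1461 + 5 = 1789

1789 days


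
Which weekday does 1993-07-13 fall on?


Date: July 13, 1993
Anchor: Jan 1, 1993. With p = 1993 - 1 = 1992: (p + p//4 - p//100 + p//400) mod 7 = (1992 + 498 - 19 + 4) mod 7 = 2475 mod 7 = 4 -> Friday (Mon=0 ... Sun=6)
Days before July (Jan-Jun): 181; offset = 181 + 13 - 1 = 193
Weekday index = (4 + 193) mod 7 = 1

Day of the week: Tuesday


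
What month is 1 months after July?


July is month 7
7 + 1 = 8

August


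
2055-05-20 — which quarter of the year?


Month: May (month 5)
Q1: Jan-Mar, Q2: Apr-Jun, Q3: Jul-Sep, Q4: Oct-Dec

Q2


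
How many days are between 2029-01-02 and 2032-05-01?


From 2029-01-02 to 2032-05-01
2029-01-02: day of year = 2
2032-05-01: days before May = 31 + 29 + 31 + 30 = 121 (2032 is a leap year); day of year = 121 + 1 = 122
Rest of 2029: 365 - 2 = 363
Full years 2030 (365), 2031 (365): 730
Total = 363 + 730 + 122 = 1215

1215 days


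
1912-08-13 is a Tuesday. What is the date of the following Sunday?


Current: Tuesday
Target: Sunday
Days ahead: 5

Next Sunday: 1912-08-18


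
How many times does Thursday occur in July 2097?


July 2097 has 31 days
Anchor: Jan 1, 2097. With p = 2097 - 1 = 2096: (p + p//4 - p//100 + p//400) mod 7 = (2096 + 524 - 20 + 5) mod 7 = 2605 mod 7 = 1 -> Tuesday (Mon=0 ... Sun=6)
Days before July (Jan-Jun): 181; July 1 index = (1 + 181) mod 7 = 0 -> Monday
First Thursday is July 4
Thursdays: 4, 11, 18, 25

4 Thursdays


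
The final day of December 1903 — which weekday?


December 1903 has 31 days
Anchor: Jan 1, 1903. With p = 1903 - 1 = 1902: (p + p//4 - p//100 + p//400) mod 7 = (1902 + 475 - 19 + 4) mod 7 = 2362 mod 7 = 3 -> Thursday (Mon=0 ... Sun=6)
Days before December (Jan-Nov): 334; December 1 index = (3 + 334) mod 7 = 1 -> Tuesday
Last day offset: 31 - 1 = 30 days
Weekday index = (1 + 30) mod 7 = 3

Thursday, December 31


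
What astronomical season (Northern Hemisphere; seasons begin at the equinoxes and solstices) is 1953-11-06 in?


Date: November 6
Astronomical Autumn (approx.; exact equinox/solstice day varies by year): September 22 to December 20
November 6 falls within the Autumn window

Autumn


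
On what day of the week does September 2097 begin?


Target: September 1, 2097
Anchor: Jan 1, 2097. With p = 2097 - 1 = 2096: (p + p//4 - p//100 + p//400) mod 7 = (2096 + 524 - 20 + 5) mod 7 = 2605 mod 7 = 1 -> Tuesday (Mon=0 ... Sun=6)
Days before September (Jan-Aug): 243 days
Weekday index = (1 + 243) mod 7 = 6

Sunday


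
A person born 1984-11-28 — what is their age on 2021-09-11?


Birth: 1984-11-28
Reference: 2021-09-11
Year difference: 2021 - 1984 = 37
Birthday not yet reached in 2021, subtract 1

36 years old


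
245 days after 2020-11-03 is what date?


Start: 2020-11-03, add 245 days
November 2020 has 30 days: 30 - 3 = 27 days to November 30 -> 218 left
December 2020 has 31 days -> 187 left
January 2021 has 31 days -> 156 left
February 2021 has 28 days -> 128 left
March 2021 has 31 days -> 97 left
April 2021 has 30 days -> 67 left
May 2021 has 31 days -> 36 left
June 2021 has 30 days -> 6 left
July 2021: 6 <= 31 -> lands on July 6

Result: 2021-07-06


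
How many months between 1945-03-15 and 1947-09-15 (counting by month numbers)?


From March 1945 to September 1947
2 years * 12 = 24 months, plus 6 months = 30

30 months


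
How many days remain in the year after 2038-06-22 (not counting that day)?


Day of year: 173 of 365
Remaining = 365 - 173

192 days


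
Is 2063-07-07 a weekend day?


Anchor: Jan 1, 2063. With p = 2063 - 1 = 2062: (p + p//4 - p//100 + p//400) mod 7 = (2062 + 515 - 20 + 5) mod 7 = 2562 mod 7 = 0 -> Monday (Mon=0 ... Sun=6)
Day of year: 188; offset = 187
Weekday index = (0 + 187) mod 7 = 5 -> Saturday
Weekend days: Saturday, Sunday

Yes


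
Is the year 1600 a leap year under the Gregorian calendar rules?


Gregorian leap year rule: divisible by 4, but not by 100, unless also by 400.
1600 is divisible by 400 -> leap year

Yes


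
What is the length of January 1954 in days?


January 1954

31 days


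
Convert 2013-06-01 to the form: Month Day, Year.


ISO 2013-06-01 parses as year=2013, month=06, day=01
Month 6 -> June

June 1, 2013


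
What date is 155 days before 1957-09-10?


Start: 1957-09-10, subtract 155 days
Back 10 days from September 10 reaches August 31, 1957 -> 145 left
August 1957 has 31 days -> back to July 31, 1957 -> 114 left
July 1957 has 31 days -> back to June 30, 1957 -> 83 left
June 1957 has 30 days -> back to May 31, 1957 -> 53 left
May 1957 has 31 days -> back to April 30, 1957 -> 22 left
April 1957: 30 - 22 = 8 -> lands on April 8

Result: 1957-04-08


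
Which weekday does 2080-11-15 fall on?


Date: November 15, 2080
Anchor: Jan 1, 2080. With p = 2080 - 1 = 2079: (p + p//4 - p//100 + p//400) mod 7 = (2079 + 519 - 20 + 5) mod 7 = 2583 mod 7 = 0 -> Monday (Mon=0 ... Sun=6)
Days before November (Jan-Oct): 305; offset = 305 + 15 - 1 = 319
Weekday index = (0 + 319) mod 7 = 4

Day of the week: Friday


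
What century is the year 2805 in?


Century = (year - 1) // 100 + 1
= (2805 - 1) // 100 + 1
= 2804 // 100 + 1
= 28 + 1

29th century


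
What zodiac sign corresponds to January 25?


Date: January 25
Conventional tropical zodiac dates: Aquarius from January 20 onward; Pisces starts February 19
January 25 falls within the Aquarius range

Aquarius


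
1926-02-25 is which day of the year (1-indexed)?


Date: February 25, 1926
Days in months 1 through 1: 31
Plus 25 days in February

Day of year: 56


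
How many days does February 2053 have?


February 2053 (leap year: no)

28 days


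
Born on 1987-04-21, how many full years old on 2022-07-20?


Birth: 1987-04-21
Reference: 2022-07-20
Year difference: 2022 - 1987 = 35

35 years old


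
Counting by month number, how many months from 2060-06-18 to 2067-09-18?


From June 2060 to September 2067
7 years * 12 = 84 months, plus 3 months = 87

87 months


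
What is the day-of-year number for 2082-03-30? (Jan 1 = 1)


Date: March 30, 2082
Days in months 1 through 2: 59
Plus 30 days in March

Day of year: 89


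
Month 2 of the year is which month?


Month 2 of 12

February


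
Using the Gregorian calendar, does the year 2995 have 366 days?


Gregorian leap year rule: divisible by 4, but not by 100, unless also by 400.
2995 is not divisible by 4 -> not a leap year

No


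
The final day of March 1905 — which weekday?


March 1905 has 31 days
Anchor: Jan 1, 1905. With p = 1905 - 1 = 1904: (p + p//4 - p//100 + p//400) mod 7 = (1904 + 476 - 19 + 4) mod 7 = 2365 mod 7 = 6 -> Sunday (Mon=0 ... Sun=6)
Days before March (Jan-Feb): 59; March 1 index = (6 + 59) mod 7 = 2 -> Wednesday
Last day offset: 31 - 1 = 30 days
Weekday index = (2 + 30) mod 7 = 4

Friday, March 31


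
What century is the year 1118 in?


Century = (year - 1) // 100 + 1
= (1118 - 1) // 100 + 1
= 1117 // 100 + 1
= 11 + 1

12th century


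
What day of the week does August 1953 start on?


Target: August 1, 1953
Anchor: Jan 1, 1953. With p = 1953 - 1 = 1952: (p + p//4 - p//100 + p//400) mod 7 = (1952 + 488 - 19 + 4) mod 7 = 2425 mod 7 = 3 -> Thursday (Mon=0 ... Sun=6)
Days before August (Jan-Jul): 212 days
Weekday index = (3 + 212) mod 7 = 5

Saturday


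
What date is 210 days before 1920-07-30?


Start: 1920-07-30, subtract 210 days
Back 30 days from July 30 reaches June 30, 1920 -> 180 left
June 1920 has 30 days -> back to May 31, 1920 -> 150 left
May 1920 has 31 days -> back to April 30, 1920 -> 119 left
April 1920 has 30 days -> back to March 31, 1920 -> 89 left
March 1920 has 31 days -> back to February 29, 1920 -> 58 left
February 1920 has 29 days -> back to January 31, 1920 -> 29 left
January 1920: 31 - 29 = 2 -> lands on January 2

Result: 1920-01-02


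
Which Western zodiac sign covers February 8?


Date: February 8
Conventional tropical zodiac dates: Aquarius from January 20 onward; Pisces starts February 19
February 8 falls within the Aquarius range

Aquarius


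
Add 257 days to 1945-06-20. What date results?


Start: 1945-06-20, add 257 days
June 1945 has 30 days: 30 - 20 = 10 days to June 30 -> 247 left
July 1945 has 31 days -> 216 left
August 1945 has 31 days -> 185 left
September 1945 has 30 days -> 155 left
October 1945 has 31 days -> 124 left
November 1945 has 30 days -> 94 left
December 1945 has 31 days -> 63 left
January 1946 has 31 days -> 32 left
February 1946 has 28 days -> 4 left
March 1946: 4 <= 31 -> lands on March 4

Result: 1946-03-04


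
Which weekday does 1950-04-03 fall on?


Date: April 3, 1950
Anchor: Jan 1, 1950. With p = 1950 - 1 = 1949: (p + p//4 - p//100 + p//400) mod 7 = (1949 + 487 - 19 + 4) mod 7 = 2421 mod 7 = 6 -> Sunday (Mon=0 ... Sun=6)
Days before April (Jan-Mar): 90; offset = 90 + 3 - 1 = 92
Weekday index = (6 + 92) mod 7 = 0

Day of the week: Monday


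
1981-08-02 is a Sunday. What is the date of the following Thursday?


Current: Sunday
Target: Thursday
Days ahead: 4

Next Thursday: 1981-08-06


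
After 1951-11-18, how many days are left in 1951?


Day of year: 322 of 365
Remaining = 365 - 322

43 days


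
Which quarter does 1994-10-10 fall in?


Month: October (month 10)
Q1: Jan-Mar, Q2: Apr-Jun, Q3: Jul-Sep, Q4: Oct-Dec

Q4


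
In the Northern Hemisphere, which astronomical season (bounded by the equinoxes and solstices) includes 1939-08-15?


Date: August 15
Astronomical Summer (approx.; exact equinox/solstice day varies by year): June 21 to September 21
August 15 falls within the Summer window

Summer


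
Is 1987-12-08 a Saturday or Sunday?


Anchor: Jan 1, 1987. With p = 1987 - 1 = 1986: (p + p//4 - p//100 + p//400) mod 7 = (1986 + 496 - 19 + 4) mod 7 = 2467 mod 7 = 3 -> Thursday (Mon=0 ... Sun=6)
Day of year: 342; offset = 341
Weekday index = (3 + 341) mod 7 = 1 -> Tuesday
Weekend days: Saturday, Sunday

No


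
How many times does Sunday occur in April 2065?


April 2065 has 30 days
Anchor: Jan 1, 2065. With p = 2065 - 1 = 2064: (p + p//4 - p//100 + p//400) mod 7 = (2064 + 516 - 20 + 5) mod 7 = 2565 mod 7 = 3 -> Thursday (Mon=0 ... Sun=6)
Days before April (Jan-Mar): 90; April 1 index = (3 + 90) mod 7 = 2 -> Wednesday
First Sunday is April 5
Sundays: 5, 12, 19, 26

4 Sundays


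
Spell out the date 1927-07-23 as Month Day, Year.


ISO 1927-07-23 parses as year=1927, month=07, day=23
Month 7 -> July

July 23, 1927


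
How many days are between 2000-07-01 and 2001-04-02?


From 2000-07-01 to 2001-04-02
2000-07-01: days before July = 31 + 29 + 31 + 30 + 31 + 30 = 182 (2000 is a leap year); day of year = 182 + 1 = 183
2001-04-02: days before April = 31 + 28 + 31 = 90 (2001 is not a leap year); day of year = 90 + 2 = 92
Rest of 2000: 366 - 183 = 183
Total = 183 + 92 = 275

275 days


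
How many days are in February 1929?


February 1929 (leap year: no)

28 days


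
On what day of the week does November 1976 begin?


Target: November 1, 1976
Anchor: Jan 1, 1976. With p = 1976 - 1 = 1975: (p + p//4 - p//100 + p//400) mod 7 = (1975 + 493 - 19 + 4) mod 7 = 2453 mod 7 = 3 -> Thursday (Mon=0 ... Sun=6)
Days before November (Jan-Oct): 305 days
Weekday index = (3 + 305) mod 7 = 0

Monday


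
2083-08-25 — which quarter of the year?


Month: August (month 8)
Q1: Jan-Mar, Q2: Apr-Jun, Q3: Jul-Sep, Q4: Oct-Dec

Q3


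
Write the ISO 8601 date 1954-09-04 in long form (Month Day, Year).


ISO 1954-09-04 parses as year=1954, month=09, day=04
Month 9 -> September

September 4, 1954


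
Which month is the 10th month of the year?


Month 10 of 12

October


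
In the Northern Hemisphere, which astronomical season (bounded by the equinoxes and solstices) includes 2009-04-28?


Date: April 28
Astronomical Spring (approx.; exact equinox/solstice day varies by year): March 20 to June 20
April 28 falls within the Spring window

Spring


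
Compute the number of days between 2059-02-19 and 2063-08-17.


From 2059-02-19 to 2063-08-17
2059-02-19: days before February = 31; day of year = 31 + 19 = 50
2063-08-17: days before August = 31 + 28 + 31 + 30 + 31 + 30 + 31 = 212 (2063 is not a leap year); day of year = 212 + 17 = 229
Rest of 2059: 365 - 50 = 315
Full years 2060 (366), 2061 (365), 2062 (365): 1096
Total = 315 + 1096 + 229 = 1640

1640 days


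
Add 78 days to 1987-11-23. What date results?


Start: 1987-11-23, add 78 days
November 1987 has 30 days: 30 - 23 = 7 days to November 30 -> 71 left
December 1987 has 31 days -> 40 left
January 1988 has 31 days -> 9 left
February 1988: 9 <= 29 -> lands on February 9

Result: 1988-02-09


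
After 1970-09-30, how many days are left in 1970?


Day of year: 273 of 365
Remaining = 365 - 273

92 days


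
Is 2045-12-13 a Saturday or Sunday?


Anchor: Jan 1, 2045. With p = 2045 - 1 = 2044: (p + p//4 - p//100 + p//400) mod 7 = (2044 + 511 - 20 + 5) mod 7 = 2540 mod 7 = 6 -> Sunday (Mon=0 ... Sun=6)
Day of year: 347; offset = 346
Weekday index = (6 + 346) mod 7 = 2 -> Wednesday
Weekend days: Saturday, Sunday

No


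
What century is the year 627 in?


Century = (year - 1) // 100 + 1
= (627 - 1) // 100 + 1
= 626 // 100 + 1
= 6 + 1

7th century


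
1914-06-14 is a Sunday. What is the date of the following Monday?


Current: Sunday
Target: Monday
Days ahead: 1

Next Monday: 1914-06-15


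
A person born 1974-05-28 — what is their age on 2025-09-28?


Birth: 1974-05-28
Reference: 2025-09-28
Year difference: 2025 - 1974 = 51

51 years old


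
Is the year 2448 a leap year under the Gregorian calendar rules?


Gregorian leap year rule: divisible by 4, but not by 100, unless also by 400.
2448 is divisible by 4 but not 100 -> leap year

Yes


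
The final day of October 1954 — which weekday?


October 1954 has 31 days
Anchor: Jan 1, 1954. With p = 1954 - 1 = 1953: (p + p//4 - p//100 + p//400) mod 7 = (1953 + 488 - 19 + 4) mod 7 = 2426 mod 7 = 4 -> Friday (Mon=0 ... Sun=6)
Days before October (Jan-Sep): 273; October 1 index = (4 + 273) mod 7 = 4 -> Friday
Last day offset: 31 - 1 = 30 days
Weekday index = (4 + 30) mod 7 = 6

Sunday, October 31


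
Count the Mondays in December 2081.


December 2081 has 31 days
Anchor: Jan 1, 2081. With p = 2081 - 1 = 2080: (p + p//4 - p//100 + p//400) mod 7 = (2080 + 520 - 20 + 5) mod 7 = 2585 mod 7 = 2 -> Wednesday (Mon=0 ... Sun=6)
Days before December (Jan-Nov): 334; December 1 index = (2 + 334) mod 7 = 0 -> Monday
First Monday is December 1
Mondays: 1, 8, 15, 22, 29

5 Mondays


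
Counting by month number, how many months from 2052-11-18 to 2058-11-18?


From November 2052 to November 2058
6 years * 12 = 72 months = 72

72 months


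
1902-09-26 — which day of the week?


Date: September 26, 1902
Anchor: Jan 1, 1902. With p = 1902 - 1 = 1901: (p + p//4 - p//100 + p//400) mod 7 = (1901 + 475 - 19 + 4) mod 7 = 2361 mod 7 = 2 -> Wednesday (Mon=0 ... Sun=6)
Days before September (Jan-Aug): 243; offset = 243 + 26 - 1 = 268
Weekday index = (2 + 268) mod 7 = 4

Day of the week: Friday


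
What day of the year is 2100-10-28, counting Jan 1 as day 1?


Date: October 28, 2100
Days in months 1 through 9: 273
Plus 28 days in October

Day of year: 301


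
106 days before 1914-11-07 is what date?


Start: 1914-11-07, subtract 106 days
Back 7 days from November 7 reaches October 31, 1914 -> 99 left
October 1914 has 31 days -> back to September 30, 1914 -> 68 left
September 1914 has 30 days -> back to August 31, 1914 -> 38 left
August 1914 has 31 days -> back to July 31, 1914 -> 7 left
July 1914: 31 - 7 = 24 -> lands on July 24

Result: 1914-07-24


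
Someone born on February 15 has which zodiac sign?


Date: February 15
Conventional tropical zodiac dates: Aquarius from January 20 onward; Pisces starts February 19
February 15 falls within the Aquarius range

Aquarius


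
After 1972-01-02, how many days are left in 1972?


Day of year: 2 of 366
Remaining = 366 - 2

364 days


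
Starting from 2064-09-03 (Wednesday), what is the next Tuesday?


Current: Wednesday
Target: Tuesday
Days ahead: 6

Next Tuesday: 2064-09-09


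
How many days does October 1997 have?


October 1997

31 days


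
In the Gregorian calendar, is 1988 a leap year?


Gregorian leap year rule: divisible by 4, but not by 100, unless also by 400.
1988 is divisible by 4 but not 100 -> leap year

Yes


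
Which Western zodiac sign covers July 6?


Date: July 6
Conventional tropical zodiac dates: Cancer from June 21 onward; Leo starts July 23
July 6 falls within the Cancer range

Cancer


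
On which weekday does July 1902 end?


July 1902 has 31 days
Anchor: Jan 1, 1902. With p = 1902 - 1 = 1901: (p + p//4 - p//100 + p//400) mod 7 = (1901 + 475 - 19 + 4) mod 7 = 2361 mod 7 = 2 -> Wednesday (Mon=0 ... Sun=6)
Days before July (Jan-Jun): 181; July 1 index = (2 + 181) mod 7 = 1 -> Tuesday
Last day offset: 31 - 1 = 30 days
Weekday index = (1 + 30) mod 7 = 3

Thursday, July 31


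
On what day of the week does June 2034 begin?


Target: June 1, 2034
Anchor: Jan 1, 2034. With p = 2034 - 1 = 2033: (p + p//4 - p//100 + p//400) mod 7 = (2033 + 508 - 20 + 5) mod 7 = 2526 mod 7 = 6 -> Sunday (Mon=0 ... Sun=6)
Days before June (Jan-May): 151 days
Weekday index = (6 + 151) mod 7 = 3

Thursday


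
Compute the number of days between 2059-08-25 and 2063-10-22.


From 2059-08-25 to 2063-10-22
2059-08-25: days before August = 31 + 28 + 31 + 30 + 31 + 30 + 31 = 212 (2059 is not a leap year); day of year = 212 + 25 = 237
2063-10-22: days before October = 31 + 28 + 31 + 30 + 31 + 30 + 31 + 31 + 30 = 273 (2063 is not a leap year); day of year = 273 + 22 = 295
Rest of 2059: 365 - 237 = 128
Full years 2060 (366), 2061 (365), 2062 (365): 1096
Total = 128 + 1096 + 295 = 1519

1519 days


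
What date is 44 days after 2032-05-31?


Start: 2032-05-31, add 44 days
May 31 is the last day of May 2032 -> 44 left
June 2032 has 30 days -> 14 left
July 2032: 14 <= 31 -> lands on July 14

Result: 2032-07-14


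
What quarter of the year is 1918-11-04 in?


Month: November (month 11)
Q1: Jan-Mar, Q2: Apr-Jun, Q3: Jul-Sep, Q4: Oct-Dec

Q4


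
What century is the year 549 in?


Century = (year - 1) // 100 + 1
= (549 - 1) // 100 + 1
= 548 // 100 + 1
= 5 + 1

6th century


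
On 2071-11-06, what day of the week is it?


Date: November 6, 2071
Anchor: Jan 1, 2071. With p = 2071 - 1 = 2070: (p + p//4 - p//100 + p//400) mod 7 = (2070 + 517 - 20 + 5) mod 7 = 2572 mod 7 = 3 -> Thursday (Mon=0 ... Sun=6)
Days before November (Jan-Oct): 304; offset = 304 + 6 - 1 = 309
Weekday index = (3 + 309) mod 7 = 4

Day of the week: Friday


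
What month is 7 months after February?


February is month 2
2 + 7 = 9

September


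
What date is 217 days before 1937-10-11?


Start: 1937-10-11, subtract 217 days
Back 11 days from October 11 reaches September 30, 1937 -> 206 left
September 1937 has 30 days -> back to August 31, 1937 -> 176 left
August 1937 has 31 days -> back to July 31, 1937 -> 145 left
July 1937 has 31 days -> back to June 30, 1937 -> 114 left
June 1937 has 30 days -> back to May 31, 1937 -> 84 left
May 1937 has 31 days -> back to April 30, 1937 -> 53 left
April 1937 has 30 days -> back to March 31, 1937 -> 23 left
March 1937: 31 - 23 = 8 -> lands on March 8

Result: 1937-03-08


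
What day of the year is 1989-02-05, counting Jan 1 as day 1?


Date: February 5, 1989
Days in months 1 through 1: 31
Plus 5 days in February

Day of year: 36


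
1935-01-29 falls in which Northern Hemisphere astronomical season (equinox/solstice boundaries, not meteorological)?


Date: January 29
Astronomical Winter (approx.; exact equinox/solstice day varies by year): December 21 to March 19
January 29 falls within the Winter window

Winter


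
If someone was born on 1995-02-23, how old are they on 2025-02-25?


Birth: 1995-02-23
Reference: 2025-02-25
Year difference: 2025 - 1995 = 30

30 years old


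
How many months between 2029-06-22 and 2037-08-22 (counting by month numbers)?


From June 2029 to August 2037
8 years * 12 = 96 months, plus 2 months = 98

98 months


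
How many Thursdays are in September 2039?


September 2039 has 30 days
Anchor: Jan 1, 2039. With p = 2039 - 1 = 2038: (p + p//4 - p//100 + p//400) mod 7 = (2038 + 509 - 20 + 5) mod 7 = 2532 mod 7 = 5 -> Saturday (Mon=0 ... Sun=6)
Days before September (Jan-Aug): 243; September 1 index = (5 + 243) mod 7 = 3 -> Thursday
First Thursday is September 1
Thursdays: 1, 8, 15, 22, 29

5 Thursdays


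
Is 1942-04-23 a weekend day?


Anchor: Jan 1, 1942. With p = 1942 - 1 = 1941: (p + p//4 - p//100 + p//400) mod 7 = (1941 + 485 - 19 + 4) mod 7 = 2411 mod 7 = 3 -> Thursday (Mon=0 ... Sun=6)
Day of year: 113; offset = 112
Weekday index = (3 + 112) mod 7 = 3 -> Thursday
Weekend days: Saturday, Sunday

No
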